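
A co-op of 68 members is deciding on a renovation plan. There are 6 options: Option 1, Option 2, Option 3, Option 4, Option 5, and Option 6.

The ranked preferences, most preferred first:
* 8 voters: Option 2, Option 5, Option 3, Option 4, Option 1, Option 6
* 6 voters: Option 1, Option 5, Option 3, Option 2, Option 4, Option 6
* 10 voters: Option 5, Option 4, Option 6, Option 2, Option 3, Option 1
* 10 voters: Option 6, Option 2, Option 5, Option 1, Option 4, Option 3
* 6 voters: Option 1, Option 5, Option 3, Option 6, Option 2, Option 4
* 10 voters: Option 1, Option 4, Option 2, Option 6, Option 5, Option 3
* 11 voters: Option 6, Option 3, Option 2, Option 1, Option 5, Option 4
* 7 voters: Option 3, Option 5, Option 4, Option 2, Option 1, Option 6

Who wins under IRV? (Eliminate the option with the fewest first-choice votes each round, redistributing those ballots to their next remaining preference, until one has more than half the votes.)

Option 5

Round 1: Option 1 22, Option 2 8, Option 3 7, Option 4 0, Option 5 10, Option 6 21. Option 4 eliminated.
Round 2: Option 1 22, Option 2 8, Option 3 7, Option 5 10, Option 6 21. Option 3 eliminated.
Round 3: Option 1 22, Option 2 8, Option 5 17, Option 6 21. Option 2 eliminated.
Round 4: Option 1 22, Option 5 25, Option 6 21. Option 6 eliminated.
Round 5: Option 1 33, Option 5 35. Option 5 has a majority (≥35).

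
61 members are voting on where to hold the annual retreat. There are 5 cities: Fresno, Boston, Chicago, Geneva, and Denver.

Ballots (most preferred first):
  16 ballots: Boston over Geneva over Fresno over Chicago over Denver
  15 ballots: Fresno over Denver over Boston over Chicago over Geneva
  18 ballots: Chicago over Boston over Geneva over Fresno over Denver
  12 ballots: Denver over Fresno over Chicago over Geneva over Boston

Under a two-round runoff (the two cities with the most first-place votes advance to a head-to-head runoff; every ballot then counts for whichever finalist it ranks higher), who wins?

Boston

Round 1 first-place votes: Fresno 15, Boston 16, Chicago 18, Geneva 0, Denver 12. Chicago and Boston advance.
Runoff: Chicago is ranked above Boston on 30 ballots, Boston above Chicago on 31.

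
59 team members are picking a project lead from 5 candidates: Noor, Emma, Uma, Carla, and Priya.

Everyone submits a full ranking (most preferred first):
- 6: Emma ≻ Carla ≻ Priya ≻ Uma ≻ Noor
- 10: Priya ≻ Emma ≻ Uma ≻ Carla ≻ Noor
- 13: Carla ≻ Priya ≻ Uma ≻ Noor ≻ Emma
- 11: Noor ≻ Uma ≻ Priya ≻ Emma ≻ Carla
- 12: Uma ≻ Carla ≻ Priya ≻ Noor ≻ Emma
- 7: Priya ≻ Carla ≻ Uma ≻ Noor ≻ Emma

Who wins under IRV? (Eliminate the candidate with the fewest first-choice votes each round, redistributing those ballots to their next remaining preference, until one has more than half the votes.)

Uma

Round 1: Noor 11, Emma 6, Uma 12, Carla 13, Priya 17. Emma eliminated.
Round 2: Noor 11, Uma 12, Carla 19, Priya 17. Noor eliminated.
Round 3: Uma 23, Carla 19, Priya 17. Priya eliminated.
Round 4: Uma 33, Carla 26. Uma has a majority (≥30).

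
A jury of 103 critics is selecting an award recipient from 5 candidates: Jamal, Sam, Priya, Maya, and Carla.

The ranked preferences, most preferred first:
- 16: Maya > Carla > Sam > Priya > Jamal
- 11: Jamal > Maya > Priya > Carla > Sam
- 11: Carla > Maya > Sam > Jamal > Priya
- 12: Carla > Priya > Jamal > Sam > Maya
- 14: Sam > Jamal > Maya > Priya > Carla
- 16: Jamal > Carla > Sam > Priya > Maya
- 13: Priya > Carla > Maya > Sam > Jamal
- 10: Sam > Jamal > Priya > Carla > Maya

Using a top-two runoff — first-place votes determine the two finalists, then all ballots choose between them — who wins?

Sam

Round 1 first-place votes: Jamal 27, Sam 24, Priya 13, Maya 16, Carla 23. Jamal and Sam advance.
Runoff: Jamal is ranked above Sam on 39 ballots, Sam above Jamal on 64.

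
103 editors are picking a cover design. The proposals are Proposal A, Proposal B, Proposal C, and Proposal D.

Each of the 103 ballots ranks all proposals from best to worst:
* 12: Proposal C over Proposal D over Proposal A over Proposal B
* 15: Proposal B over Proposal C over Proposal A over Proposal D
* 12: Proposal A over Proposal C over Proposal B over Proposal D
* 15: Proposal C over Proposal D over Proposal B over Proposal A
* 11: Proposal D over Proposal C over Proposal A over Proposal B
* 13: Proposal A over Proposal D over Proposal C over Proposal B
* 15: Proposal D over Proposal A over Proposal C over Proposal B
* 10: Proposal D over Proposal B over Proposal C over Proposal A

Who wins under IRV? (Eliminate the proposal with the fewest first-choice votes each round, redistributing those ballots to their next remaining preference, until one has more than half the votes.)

Round 1: Proposal A 25, Proposal B 15, Proposal C 27, Proposal D 36. Proposal B eliminated.
Round 2: Proposal A 25, Proposal C 42, Proposal D 36. Proposal A eliminated.
Round 3: Proposal C 54, Proposal D 49. Proposal C has a majority (≥52).

Proposal C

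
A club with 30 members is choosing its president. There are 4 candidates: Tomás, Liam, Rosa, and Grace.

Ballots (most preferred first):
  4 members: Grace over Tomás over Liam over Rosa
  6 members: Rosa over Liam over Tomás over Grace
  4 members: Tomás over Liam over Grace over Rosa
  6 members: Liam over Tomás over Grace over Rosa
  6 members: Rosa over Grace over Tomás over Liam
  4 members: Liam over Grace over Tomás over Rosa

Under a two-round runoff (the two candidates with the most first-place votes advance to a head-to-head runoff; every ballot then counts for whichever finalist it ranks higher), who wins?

Round 1 first-place votes: Tomás 4, Liam 10, Rosa 12, Grace 4. Rosa and Liam advance.
Runoff: Rosa is ranked above Liam on 12 ballots, Liam above Rosa on 18.

Liam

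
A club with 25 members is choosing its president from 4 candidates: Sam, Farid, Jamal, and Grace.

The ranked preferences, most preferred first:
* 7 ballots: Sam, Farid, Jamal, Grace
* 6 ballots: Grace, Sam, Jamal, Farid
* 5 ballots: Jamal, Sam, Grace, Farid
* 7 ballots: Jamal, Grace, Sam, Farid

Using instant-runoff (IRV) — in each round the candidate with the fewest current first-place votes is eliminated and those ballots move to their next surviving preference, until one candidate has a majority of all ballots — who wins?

Sam

Round 1: Sam 7, Farid 0, Jamal 12, Grace 6. Farid eliminated.
Round 2: Sam 7, Jamal 12, Grace 6. Grace eliminated.
Round 3: Sam 13, Jamal 12. Sam has a majority (≥13).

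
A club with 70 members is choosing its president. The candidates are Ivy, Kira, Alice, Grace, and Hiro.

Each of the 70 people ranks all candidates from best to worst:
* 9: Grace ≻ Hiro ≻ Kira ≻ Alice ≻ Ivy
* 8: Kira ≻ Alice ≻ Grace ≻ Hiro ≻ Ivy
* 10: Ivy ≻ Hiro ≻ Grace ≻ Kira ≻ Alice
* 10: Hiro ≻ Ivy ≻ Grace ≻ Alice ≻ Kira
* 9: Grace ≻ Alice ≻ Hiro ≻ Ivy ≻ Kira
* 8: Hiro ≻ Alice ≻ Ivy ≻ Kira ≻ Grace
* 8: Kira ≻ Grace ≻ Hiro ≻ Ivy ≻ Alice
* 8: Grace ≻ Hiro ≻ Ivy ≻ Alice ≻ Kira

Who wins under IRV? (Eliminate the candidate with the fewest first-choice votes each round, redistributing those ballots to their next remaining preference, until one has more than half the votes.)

Round 1: Ivy 10, Kira 16, Alice 0, Grace 26, Hiro 18. Alice eliminated.
Round 2: Ivy 10, Kira 16, Grace 26, Hiro 18. Ivy eliminated.
Round 3: Kira 16, Grace 26, Hiro 28. Kira eliminated.
Round 4: Grace 42, Hiro 28. Grace has a majority (≥36).

Grace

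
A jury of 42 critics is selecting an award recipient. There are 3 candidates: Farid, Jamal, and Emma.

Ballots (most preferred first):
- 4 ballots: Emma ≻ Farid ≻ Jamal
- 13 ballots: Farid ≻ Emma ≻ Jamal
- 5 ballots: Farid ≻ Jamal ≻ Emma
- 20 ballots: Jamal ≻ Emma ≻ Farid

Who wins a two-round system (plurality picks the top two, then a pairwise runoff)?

Farid

Round 1 first-place votes: Farid 18, Jamal 20, Emma 4. Jamal and Farid advance.
Runoff: Jamal is ranked above Farid on 20 ballots, Farid above Jamal on 22.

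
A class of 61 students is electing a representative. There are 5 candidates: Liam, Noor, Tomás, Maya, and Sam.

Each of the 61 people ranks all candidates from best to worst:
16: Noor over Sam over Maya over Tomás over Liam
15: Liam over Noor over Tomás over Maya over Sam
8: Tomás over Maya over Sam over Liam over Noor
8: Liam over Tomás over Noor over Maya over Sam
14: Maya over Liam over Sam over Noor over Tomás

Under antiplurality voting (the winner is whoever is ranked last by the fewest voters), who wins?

Last-place votes: Liam 16, Noor 8, Tomás 14, Maya 0, Sam 23.

Maya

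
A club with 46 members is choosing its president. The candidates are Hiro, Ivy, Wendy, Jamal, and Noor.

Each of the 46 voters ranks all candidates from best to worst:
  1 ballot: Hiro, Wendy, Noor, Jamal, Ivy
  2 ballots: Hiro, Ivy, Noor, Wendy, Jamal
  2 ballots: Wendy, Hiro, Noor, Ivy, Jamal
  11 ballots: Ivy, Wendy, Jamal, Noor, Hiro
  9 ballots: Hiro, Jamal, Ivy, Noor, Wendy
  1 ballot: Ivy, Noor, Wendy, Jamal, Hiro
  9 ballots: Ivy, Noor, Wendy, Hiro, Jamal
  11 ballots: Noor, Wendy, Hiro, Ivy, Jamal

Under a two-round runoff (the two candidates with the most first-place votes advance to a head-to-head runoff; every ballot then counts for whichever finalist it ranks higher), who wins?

Hiro

Round 1 first-place votes: Hiro 12, Ivy 21, Wendy 2, Jamal 0, Noor 11. Ivy and Hiro advance.
Runoff: Ivy is ranked above Hiro on 21 ballots, Hiro above Ivy on 25.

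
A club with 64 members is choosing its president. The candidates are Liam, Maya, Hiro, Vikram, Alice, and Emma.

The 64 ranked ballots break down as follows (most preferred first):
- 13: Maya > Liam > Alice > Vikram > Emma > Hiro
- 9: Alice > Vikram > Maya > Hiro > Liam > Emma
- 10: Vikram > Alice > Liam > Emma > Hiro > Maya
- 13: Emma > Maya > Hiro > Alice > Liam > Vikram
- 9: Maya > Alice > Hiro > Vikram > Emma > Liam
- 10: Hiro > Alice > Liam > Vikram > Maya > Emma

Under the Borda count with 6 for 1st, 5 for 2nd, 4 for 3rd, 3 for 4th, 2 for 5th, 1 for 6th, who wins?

Alice

Liam: 13×5 + 9×2 + 10×4 + 13×2 + 9×1 + 10×4 = 198
Maya: 13×6 + 9×4 + 10×1 + 13×5 + 9×6 + 10×2 = 263
Hiro: 13×1 + 9×3 + 10×2 + 13×4 + 9×4 + 10×6 = 208
Vikram: 13×3 + 9×5 + 10×6 + 13×1 + 9×3 + 10×3 = 214
Alice: 13×4 + 9×6 + 10×5 + 13×3 + 9×5 + 10×5 = 290
Emma: 13×2 + 9×1 + 10×3 + 13×6 + 9×2 + 10×1 = 171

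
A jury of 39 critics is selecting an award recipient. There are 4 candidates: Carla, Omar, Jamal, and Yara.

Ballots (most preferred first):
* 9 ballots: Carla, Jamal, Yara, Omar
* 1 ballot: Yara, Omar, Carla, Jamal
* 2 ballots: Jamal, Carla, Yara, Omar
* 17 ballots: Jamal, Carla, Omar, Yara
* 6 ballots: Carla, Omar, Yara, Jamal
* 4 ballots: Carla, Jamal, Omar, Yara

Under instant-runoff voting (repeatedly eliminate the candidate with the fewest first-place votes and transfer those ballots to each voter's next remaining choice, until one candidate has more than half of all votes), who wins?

Carla

Round 1: Carla 19, Omar 0, Jamal 19, Yara 1. Omar eliminated.
Round 2: Carla 19, Jamal 19, Yara 1. Yara eliminated.
Round 3: Carla 20, Jamal 19. Carla has a majority (≥20).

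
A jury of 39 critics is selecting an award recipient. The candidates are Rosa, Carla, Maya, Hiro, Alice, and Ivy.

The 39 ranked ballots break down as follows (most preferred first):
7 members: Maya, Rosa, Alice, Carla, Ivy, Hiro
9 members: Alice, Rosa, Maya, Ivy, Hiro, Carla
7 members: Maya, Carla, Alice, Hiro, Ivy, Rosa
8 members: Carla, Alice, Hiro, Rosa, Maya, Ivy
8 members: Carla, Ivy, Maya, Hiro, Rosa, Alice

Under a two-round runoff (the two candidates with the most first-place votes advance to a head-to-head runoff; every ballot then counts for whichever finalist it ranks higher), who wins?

Maya

Round 1 first-place votes: Rosa 0, Carla 16, Maya 14, Hiro 0, Alice 9, Ivy 0. Carla and Maya advance.
Runoff: Carla is ranked above Maya on 16 ballots, Maya above Carla on 23.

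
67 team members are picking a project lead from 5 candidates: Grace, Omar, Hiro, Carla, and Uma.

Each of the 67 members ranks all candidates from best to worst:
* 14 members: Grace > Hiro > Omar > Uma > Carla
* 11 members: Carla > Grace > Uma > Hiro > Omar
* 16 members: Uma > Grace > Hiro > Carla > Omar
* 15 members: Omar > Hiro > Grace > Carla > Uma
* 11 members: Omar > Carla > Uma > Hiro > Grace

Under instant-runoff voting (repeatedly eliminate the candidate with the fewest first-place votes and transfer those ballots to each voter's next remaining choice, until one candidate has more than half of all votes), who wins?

Grace

Round 1: Grace 14, Omar 26, Hiro 0, Carla 11, Uma 16. Hiro eliminated.
Round 2: Grace 14, Omar 26, Carla 11, Uma 16. Carla eliminated.
Round 3: Grace 25, Omar 26, Uma 16. Uma eliminated.
Round 4: Grace 41, Omar 26. Grace has a majority (≥34).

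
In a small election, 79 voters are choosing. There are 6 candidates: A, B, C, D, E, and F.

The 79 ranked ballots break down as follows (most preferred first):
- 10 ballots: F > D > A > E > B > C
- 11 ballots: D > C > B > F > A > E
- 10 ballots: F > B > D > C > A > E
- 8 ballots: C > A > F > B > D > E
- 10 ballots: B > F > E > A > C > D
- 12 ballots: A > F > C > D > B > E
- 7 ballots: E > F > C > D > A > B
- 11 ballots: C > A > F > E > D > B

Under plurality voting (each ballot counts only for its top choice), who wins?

First-place votes: A 12, B 10, C 19, D 11, E 7, F 20.

F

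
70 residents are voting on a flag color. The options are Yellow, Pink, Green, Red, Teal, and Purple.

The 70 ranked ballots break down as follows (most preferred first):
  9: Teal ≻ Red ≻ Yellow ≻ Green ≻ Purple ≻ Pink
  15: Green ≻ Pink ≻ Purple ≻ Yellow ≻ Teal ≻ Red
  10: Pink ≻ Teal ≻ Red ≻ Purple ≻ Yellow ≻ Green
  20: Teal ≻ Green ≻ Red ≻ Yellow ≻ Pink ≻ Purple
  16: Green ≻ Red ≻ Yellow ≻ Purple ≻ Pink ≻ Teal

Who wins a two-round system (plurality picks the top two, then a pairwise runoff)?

Round 1 first-place votes: Yellow 0, Pink 10, Green 31, Red 0, Teal 29, Purple 0. Green and Teal advance.
Runoff: Green is ranked above Teal on 31 ballots, Teal above Green on 39.

Teal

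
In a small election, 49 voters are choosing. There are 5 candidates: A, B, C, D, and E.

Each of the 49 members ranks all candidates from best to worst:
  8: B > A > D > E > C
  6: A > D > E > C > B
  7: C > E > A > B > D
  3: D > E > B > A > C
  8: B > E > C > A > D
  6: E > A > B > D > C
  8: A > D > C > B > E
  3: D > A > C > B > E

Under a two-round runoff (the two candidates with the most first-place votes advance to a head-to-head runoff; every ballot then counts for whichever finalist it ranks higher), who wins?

Round 1 first-place votes: A 14, B 16, C 7, D 6, E 6. B and A advance.
Runoff: B is ranked above A on 19 ballots, A above B on 30.

A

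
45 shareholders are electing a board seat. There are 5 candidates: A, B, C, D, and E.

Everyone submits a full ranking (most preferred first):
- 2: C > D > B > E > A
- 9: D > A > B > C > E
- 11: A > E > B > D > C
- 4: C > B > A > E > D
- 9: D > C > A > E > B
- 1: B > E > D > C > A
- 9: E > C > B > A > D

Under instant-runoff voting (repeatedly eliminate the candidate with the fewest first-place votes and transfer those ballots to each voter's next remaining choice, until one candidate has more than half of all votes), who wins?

Round 1: A 11, B 1, C 6, D 18, E 9. B eliminated.
Round 2: A 11, C 6, D 18, E 10. C eliminated.
Round 3: A 15, D 20, E 10. E eliminated.
Round 4: A 24, D 21. A has a majority (≥23).

A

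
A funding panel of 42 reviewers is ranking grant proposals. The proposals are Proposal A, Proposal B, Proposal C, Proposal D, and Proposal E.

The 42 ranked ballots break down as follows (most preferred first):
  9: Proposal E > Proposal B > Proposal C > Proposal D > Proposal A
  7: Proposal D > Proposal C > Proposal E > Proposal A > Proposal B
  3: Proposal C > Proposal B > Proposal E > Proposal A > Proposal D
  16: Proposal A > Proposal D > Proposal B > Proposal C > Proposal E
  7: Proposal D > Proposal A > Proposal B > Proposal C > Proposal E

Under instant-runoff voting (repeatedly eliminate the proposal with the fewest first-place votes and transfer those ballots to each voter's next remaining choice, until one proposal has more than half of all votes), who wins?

Round 1: Proposal A 16, Proposal B 0, Proposal C 3, Proposal D 14, Proposal E 9. Proposal B eliminated.
Round 2: Proposal A 16, Proposal C 3, Proposal D 14, Proposal E 9. Proposal C eliminated.
Round 3: Proposal A 16, Proposal D 14, Proposal E 12. Proposal E eliminated.
Round 4: Proposal A 19, Proposal D 23. Proposal D has a majority (≥22).

Proposal D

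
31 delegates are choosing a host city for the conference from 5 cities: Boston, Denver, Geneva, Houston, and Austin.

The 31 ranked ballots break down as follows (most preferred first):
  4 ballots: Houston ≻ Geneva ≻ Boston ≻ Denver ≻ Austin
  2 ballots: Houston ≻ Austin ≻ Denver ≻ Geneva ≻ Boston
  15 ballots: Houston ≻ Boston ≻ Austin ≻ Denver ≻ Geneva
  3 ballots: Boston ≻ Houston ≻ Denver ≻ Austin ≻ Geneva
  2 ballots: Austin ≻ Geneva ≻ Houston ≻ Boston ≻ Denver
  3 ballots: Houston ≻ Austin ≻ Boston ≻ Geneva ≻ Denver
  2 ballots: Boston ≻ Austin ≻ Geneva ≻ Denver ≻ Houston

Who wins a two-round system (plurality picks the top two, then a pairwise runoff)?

Houston

Round 1 first-place votes: Boston 5, Denver 0, Geneva 0, Houston 24, Austin 2. Houston and Boston advance.
Runoff: Houston is ranked above Boston on 26 ballots, Boston above Houston on 5.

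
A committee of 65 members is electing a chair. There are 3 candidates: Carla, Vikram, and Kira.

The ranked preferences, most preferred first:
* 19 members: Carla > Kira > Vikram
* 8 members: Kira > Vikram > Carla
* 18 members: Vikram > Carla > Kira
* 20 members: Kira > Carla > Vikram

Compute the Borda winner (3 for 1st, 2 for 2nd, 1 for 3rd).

Carla

Carla: 19×3 + 8×1 + 18×2 + 20×2 = 141
Vikram: 19×1 + 8×2 + 18×3 + 20×1 = 109
Kira: 19×2 + 8×3 + 18×1 + 20×3 = 140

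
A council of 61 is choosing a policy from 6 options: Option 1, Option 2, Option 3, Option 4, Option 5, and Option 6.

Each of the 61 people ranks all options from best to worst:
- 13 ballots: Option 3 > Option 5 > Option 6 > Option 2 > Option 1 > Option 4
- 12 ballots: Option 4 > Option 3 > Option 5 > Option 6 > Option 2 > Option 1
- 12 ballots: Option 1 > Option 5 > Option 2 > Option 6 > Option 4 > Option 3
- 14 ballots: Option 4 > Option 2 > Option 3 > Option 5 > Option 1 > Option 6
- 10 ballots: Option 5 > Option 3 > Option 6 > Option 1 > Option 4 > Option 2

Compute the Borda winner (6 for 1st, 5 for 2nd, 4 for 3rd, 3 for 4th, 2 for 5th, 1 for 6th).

Option 5

Option 1: 13×2 + 12×1 + 12×6 + 14×2 + 10×3 = 168
Option 2: 13×3 + 12×2 + 12×4 + 14×5 + 10×1 = 191
Option 3: 13×6 + 12×5 + 12×1 + 14×4 + 10×5 = 256
Option 4: 13×1 + 12×6 + 12×2 + 14×6 + 10×2 = 213
Option 5: 13×5 + 12×4 + 12×5 + 14×3 + 10×6 = 275
Option 6: 13×4 + 12×3 + 12×3 + 14×1 + 10×4 = 178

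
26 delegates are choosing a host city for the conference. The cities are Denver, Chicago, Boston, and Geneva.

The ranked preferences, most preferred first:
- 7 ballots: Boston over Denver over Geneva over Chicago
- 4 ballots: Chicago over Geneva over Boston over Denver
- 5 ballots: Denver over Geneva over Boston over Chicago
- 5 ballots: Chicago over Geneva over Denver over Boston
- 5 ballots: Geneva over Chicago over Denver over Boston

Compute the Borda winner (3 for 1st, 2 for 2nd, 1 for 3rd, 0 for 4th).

Denver: 7×2 + 4×0 + 5×3 + 5×1 + 5×1 = 39
Chicago: 7×0 + 4×3 + 5×0 + 5×3 + 5×2 = 37
Boston: 7×3 + 4×1 + 5×1 + 5×0 + 5×0 = 30
Geneva: 7×1 + 4×2 + 5×2 + 5×2 + 5×3 = 50

Geneva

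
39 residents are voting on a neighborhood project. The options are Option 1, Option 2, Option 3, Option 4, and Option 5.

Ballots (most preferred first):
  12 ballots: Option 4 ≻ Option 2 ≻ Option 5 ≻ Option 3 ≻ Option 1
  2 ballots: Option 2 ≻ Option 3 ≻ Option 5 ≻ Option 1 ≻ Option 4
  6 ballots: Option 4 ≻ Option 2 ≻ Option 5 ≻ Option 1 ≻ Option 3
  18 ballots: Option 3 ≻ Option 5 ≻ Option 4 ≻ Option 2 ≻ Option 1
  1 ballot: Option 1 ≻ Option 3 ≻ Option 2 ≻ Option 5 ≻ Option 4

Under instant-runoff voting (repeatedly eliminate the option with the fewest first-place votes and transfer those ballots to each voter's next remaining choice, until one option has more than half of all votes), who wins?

Round 1: Option 1 1, Option 2 2, Option 3 18, Option 4 18, Option 5 0. Option 5 eliminated.
Round 2: Option 1 1, Option 2 2, Option 3 18, Option 4 18. Option 1 eliminated.
Round 3: Option 2 2, Option 3 19, Option 4 18. Option 2 eliminated.
Round 4: Option 3 21, Option 4 18. Option 3 has a majority (≥20).

Option 3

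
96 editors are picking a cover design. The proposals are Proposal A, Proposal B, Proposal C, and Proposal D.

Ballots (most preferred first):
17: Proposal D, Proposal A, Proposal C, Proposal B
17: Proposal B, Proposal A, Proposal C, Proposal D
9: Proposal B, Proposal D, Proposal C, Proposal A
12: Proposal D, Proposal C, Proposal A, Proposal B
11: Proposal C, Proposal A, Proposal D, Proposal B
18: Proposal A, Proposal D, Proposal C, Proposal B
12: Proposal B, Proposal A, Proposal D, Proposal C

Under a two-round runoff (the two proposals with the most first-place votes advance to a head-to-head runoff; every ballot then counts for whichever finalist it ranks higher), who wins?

Round 1 first-place votes: Proposal A 18, Proposal B 38, Proposal C 11, Proposal D 29. Proposal B and Proposal D advance.
Runoff: Proposal B is ranked above Proposal D on 38 ballots, Proposal D above Proposal B on 58.

Proposal D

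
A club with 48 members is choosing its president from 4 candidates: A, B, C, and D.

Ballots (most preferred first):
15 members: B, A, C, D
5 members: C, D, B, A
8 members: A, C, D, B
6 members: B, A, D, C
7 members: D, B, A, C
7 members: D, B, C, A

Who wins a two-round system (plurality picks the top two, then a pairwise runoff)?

Round 1 first-place votes: A 8, B 21, C 5, D 14. B and D advance.
Runoff: B is ranked above D on 21 ballots, D above B on 27.

D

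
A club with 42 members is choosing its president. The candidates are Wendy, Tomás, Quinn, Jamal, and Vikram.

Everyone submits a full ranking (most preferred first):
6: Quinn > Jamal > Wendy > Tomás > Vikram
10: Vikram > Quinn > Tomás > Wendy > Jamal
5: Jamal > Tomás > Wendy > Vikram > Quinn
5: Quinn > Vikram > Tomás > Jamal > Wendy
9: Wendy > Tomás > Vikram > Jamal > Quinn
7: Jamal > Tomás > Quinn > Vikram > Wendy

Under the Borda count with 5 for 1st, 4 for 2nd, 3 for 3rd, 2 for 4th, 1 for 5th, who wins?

Wendy: 6×3 + 10×2 + 5×3 + 5×1 + 9×5 + 7×1 = 110
Tomás: 6×2 + 10×3 + 5×4 + 5×3 + 9×4 + 7×4 = 141
Quinn: 6×5 + 10×4 + 5×1 + 5×5 + 9×1 + 7×3 = 130
Jamal: 6×4 + 10×1 + 5×5 + 5×2 + 9×2 + 7×5 = 122
Vikram: 6×1 + 10×5 + 5×2 + 5×4 + 9×3 + 7×2 = 127

Tomás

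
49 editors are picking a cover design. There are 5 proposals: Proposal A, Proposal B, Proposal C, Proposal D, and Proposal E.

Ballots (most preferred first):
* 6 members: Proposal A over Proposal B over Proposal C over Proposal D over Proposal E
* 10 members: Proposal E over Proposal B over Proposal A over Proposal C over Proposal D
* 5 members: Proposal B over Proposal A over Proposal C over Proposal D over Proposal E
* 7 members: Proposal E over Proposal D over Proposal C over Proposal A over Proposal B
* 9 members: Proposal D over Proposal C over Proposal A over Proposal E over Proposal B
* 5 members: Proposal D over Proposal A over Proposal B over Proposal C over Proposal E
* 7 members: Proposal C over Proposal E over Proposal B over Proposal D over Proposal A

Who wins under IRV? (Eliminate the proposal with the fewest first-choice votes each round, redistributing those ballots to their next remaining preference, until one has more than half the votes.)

Proposal D

Round 1: Proposal A 6, Proposal B 5, Proposal C 7, Proposal D 14, Proposal E 17. Proposal B eliminated.
Round 2: Proposal A 11, Proposal C 7, Proposal D 14, Proposal E 17. Proposal C eliminated.
Round 3: Proposal A 11, Proposal D 14, Proposal E 24. Proposal A eliminated.
Round 4: Proposal D 25, Proposal E 24. Proposal D has a majority (≥25).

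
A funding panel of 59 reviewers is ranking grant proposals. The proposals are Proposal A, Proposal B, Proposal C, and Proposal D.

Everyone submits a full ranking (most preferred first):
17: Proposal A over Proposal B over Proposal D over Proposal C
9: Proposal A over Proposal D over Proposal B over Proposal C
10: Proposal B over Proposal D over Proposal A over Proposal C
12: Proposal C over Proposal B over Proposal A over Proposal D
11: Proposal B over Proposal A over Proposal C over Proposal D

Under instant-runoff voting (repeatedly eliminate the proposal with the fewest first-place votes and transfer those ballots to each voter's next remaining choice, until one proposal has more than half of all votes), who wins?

Round 1: Proposal A 26, Proposal B 21, Proposal C 12, Proposal D 0. Proposal D eliminated.
Round 2: Proposal A 26, Proposal B 21, Proposal C 12. Proposal C eliminated.
Round 3: Proposal A 26, Proposal B 33. Proposal B has a majority (≥30).

Proposal B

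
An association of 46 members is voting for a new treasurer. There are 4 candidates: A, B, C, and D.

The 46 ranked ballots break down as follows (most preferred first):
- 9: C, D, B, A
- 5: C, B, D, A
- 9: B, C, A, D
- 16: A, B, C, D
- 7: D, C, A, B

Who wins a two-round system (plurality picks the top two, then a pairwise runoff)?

C

Round 1 first-place votes: A 16, B 9, C 14, D 7. A and C advance.
Runoff: A is ranked above C on 16 ballots, C above A on 30.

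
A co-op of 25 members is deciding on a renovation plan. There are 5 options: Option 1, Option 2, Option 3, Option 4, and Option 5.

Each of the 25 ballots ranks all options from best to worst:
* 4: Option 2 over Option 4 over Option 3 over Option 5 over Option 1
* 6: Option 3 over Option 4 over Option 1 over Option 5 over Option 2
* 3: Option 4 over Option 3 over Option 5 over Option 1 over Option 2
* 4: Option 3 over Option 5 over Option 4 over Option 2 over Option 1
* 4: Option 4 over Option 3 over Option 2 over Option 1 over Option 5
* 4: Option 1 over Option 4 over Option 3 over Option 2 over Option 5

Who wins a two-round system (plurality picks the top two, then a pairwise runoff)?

Option 4

Round 1 first-place votes: Option 1 4, Option 2 4, Option 3 10, Option 4 7, Option 5 0. Option 3 and Option 4 advance.
Runoff: Option 3 is ranked above Option 4 on 10 ballots, Option 4 above Option 3 on 15.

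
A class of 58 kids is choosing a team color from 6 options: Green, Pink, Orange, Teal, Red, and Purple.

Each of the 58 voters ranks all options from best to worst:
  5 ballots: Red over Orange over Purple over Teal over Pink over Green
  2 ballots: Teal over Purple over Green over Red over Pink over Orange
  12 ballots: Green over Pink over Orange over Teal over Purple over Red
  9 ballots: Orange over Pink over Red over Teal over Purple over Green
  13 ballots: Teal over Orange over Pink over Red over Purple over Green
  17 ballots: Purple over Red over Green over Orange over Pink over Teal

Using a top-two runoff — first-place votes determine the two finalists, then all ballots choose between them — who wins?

Teal

Round 1 first-place votes: Green 12, Pink 0, Orange 9, Teal 15, Red 5, Purple 17. Purple and Teal advance.
Runoff: Purple is ranked above Teal on 22 ballots, Teal above Purple on 36.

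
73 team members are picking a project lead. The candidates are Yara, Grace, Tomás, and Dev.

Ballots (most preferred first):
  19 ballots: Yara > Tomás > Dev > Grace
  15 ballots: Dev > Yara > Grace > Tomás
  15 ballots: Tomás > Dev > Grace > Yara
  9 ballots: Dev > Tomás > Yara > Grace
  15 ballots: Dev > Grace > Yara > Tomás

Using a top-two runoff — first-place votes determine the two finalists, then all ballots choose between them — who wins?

Round 1 first-place votes: Yara 19, Grace 0, Tomás 15, Dev 39. Dev and Yara advance.
Runoff: Dev is ranked above Yara on 54 ballots, Yara above Dev on 19.

Dev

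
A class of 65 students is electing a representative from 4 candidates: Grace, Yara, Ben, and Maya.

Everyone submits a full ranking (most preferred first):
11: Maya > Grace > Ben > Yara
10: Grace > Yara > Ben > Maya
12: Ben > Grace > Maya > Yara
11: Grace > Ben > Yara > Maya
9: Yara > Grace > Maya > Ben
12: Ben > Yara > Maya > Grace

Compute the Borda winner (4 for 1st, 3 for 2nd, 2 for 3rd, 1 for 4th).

Grace

Grace: 11×3 + 10×4 + 12×3 + 11×4 + 9×3 + 12×1 = 192
Yara: 11×1 + 10×3 + 12×1 + 11×2 + 9×4 + 12×3 = 147
Ben: 11×2 + 10×2 + 12×4 + 11×3 + 9×1 + 12×4 = 180
Maya: 11×4 + 10×1 + 12×2 + 11×1 + 9×2 + 12×2 = 131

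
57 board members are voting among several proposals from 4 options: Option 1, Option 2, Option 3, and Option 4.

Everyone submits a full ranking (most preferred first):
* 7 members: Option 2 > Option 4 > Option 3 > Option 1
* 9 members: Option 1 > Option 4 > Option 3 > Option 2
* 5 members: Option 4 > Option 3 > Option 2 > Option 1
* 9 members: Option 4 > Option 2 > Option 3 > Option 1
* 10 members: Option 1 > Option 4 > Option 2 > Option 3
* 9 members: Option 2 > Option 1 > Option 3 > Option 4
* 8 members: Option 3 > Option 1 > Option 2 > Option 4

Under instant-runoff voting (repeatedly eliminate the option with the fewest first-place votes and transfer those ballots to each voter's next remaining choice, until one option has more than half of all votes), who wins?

Round 1: Option 1 19, Option 2 16, Option 3 8, Option 4 14. Option 3 eliminated.
Round 2: Option 1 27, Option 2 16, Option 4 14. Option 4 eliminated.
Round 3: Option 1 27, Option 2 30. Option 2 has a majority (≥29).

Option 2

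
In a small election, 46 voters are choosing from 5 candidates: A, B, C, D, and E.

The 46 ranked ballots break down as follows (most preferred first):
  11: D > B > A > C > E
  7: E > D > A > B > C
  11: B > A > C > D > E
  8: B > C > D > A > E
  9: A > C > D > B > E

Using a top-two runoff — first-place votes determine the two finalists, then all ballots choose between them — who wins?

D

Round 1 first-place votes: A 9, B 19, C 0, D 11, E 7. B and D advance.
Runoff: B is ranked above D on 19 ballots, D above B on 27.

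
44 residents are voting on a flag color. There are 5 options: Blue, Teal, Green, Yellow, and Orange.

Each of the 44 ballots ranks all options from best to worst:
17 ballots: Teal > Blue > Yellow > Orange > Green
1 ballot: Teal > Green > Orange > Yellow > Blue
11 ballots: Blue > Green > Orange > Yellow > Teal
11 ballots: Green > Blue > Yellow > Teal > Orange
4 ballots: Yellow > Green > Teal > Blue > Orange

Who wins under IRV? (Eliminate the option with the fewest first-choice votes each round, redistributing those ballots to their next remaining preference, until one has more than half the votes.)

Round 1: Blue 11, Teal 18, Green 11, Yellow 4, Orange 0. Orange eliminated.
Round 2: Blue 11, Teal 18, Green 11, Yellow 4. Yellow eliminated.
Round 3: Blue 11, Teal 18, Green 15. Blue eliminated.
Round 4: Teal 18, Green 26. Green has a majority (≥23).

Green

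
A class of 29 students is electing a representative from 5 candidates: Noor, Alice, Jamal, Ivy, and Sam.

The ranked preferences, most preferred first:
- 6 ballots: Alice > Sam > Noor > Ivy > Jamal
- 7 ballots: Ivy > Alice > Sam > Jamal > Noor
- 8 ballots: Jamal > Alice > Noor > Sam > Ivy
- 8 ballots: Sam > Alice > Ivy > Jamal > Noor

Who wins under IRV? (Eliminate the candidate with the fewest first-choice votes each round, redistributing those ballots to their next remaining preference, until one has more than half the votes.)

Round 1: Noor 0, Alice 6, Jamal 8, Ivy 7, Sam 8. Noor eliminated.
Round 2: Alice 6, Jamal 8, Ivy 7, Sam 8. Alice eliminated.
Round 3: Jamal 8, Ivy 7, Sam 14. Ivy eliminated.
Round 4: Jamal 8, Sam 21. Sam has a majority (≥15).

Sam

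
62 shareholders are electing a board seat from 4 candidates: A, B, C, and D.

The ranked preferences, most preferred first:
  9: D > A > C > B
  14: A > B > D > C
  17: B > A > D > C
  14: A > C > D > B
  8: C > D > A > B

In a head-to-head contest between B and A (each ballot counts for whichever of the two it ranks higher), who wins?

A

B is ranked above A on 17 ballots; A above B on 45.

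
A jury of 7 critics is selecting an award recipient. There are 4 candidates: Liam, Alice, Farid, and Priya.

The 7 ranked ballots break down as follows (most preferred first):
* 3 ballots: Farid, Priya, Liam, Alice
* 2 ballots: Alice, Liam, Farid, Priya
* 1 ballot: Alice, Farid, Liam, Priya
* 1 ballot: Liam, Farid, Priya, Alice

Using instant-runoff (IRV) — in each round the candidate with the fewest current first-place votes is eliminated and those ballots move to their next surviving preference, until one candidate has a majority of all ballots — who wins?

Farid

Round 1: Liam 1, Alice 3, Farid 3, Priya 0. Priya eliminated.
Round 2: Liam 1, Alice 3, Farid 3. Liam eliminated.
Round 3: Alice 3, Farid 4. Farid has a majority (≥4).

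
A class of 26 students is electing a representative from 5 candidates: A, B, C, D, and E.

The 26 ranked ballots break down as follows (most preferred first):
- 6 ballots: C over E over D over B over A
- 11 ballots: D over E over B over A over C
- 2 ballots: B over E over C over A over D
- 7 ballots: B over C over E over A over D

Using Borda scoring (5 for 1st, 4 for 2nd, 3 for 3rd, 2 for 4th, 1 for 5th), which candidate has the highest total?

E

A: 6×1 + 11×2 + 2×2 + 7×2 = 46
B: 6×2 + 11×3 + 2×5 + 7×5 = 90
C: 6×5 + 11×1 + 2×3 + 7×4 = 75
D: 6×3 + 11×5 + 2×1 + 7×1 = 82
E: 6×4 + 11×4 + 2×4 + 7×3 = 97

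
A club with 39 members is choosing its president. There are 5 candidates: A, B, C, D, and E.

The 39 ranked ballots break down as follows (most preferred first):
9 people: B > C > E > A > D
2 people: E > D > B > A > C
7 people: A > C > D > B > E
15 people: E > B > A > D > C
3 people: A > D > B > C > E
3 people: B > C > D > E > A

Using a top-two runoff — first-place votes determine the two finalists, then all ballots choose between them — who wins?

B

Round 1 first-place votes: A 10, B 12, C 0, D 0, E 17. E and B advance.
Runoff: E is ranked above B on 17 ballots, B above E on 22.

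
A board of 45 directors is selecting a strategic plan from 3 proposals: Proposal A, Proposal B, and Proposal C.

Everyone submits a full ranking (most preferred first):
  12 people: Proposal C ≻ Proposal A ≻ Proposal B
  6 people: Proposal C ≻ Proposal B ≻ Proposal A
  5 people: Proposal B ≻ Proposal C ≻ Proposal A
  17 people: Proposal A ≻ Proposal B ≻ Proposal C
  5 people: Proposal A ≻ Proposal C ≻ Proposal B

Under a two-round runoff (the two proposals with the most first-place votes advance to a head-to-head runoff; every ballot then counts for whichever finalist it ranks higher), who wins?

Round 1 first-place votes: Proposal A 22, Proposal B 5, Proposal C 18. Proposal A and Proposal C advance.
Runoff: Proposal A is ranked above Proposal C on 22 ballots, Proposal C above Proposal A on 23.

Proposal C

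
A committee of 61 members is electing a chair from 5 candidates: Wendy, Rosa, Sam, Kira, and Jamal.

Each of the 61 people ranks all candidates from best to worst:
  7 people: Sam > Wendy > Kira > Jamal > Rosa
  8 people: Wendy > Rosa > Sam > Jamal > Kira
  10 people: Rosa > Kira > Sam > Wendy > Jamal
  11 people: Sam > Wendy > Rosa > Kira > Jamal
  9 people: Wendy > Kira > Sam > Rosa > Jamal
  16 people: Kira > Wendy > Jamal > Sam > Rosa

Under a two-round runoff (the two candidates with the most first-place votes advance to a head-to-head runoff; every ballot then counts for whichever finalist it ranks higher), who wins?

Round 1 first-place votes: Wendy 17, Rosa 10, Sam 18, Kira 16, Jamal 0. Sam and Wendy advance.
Runoff: Sam is ranked above Wendy on 28 ballots, Wendy above Sam on 33.

Wendy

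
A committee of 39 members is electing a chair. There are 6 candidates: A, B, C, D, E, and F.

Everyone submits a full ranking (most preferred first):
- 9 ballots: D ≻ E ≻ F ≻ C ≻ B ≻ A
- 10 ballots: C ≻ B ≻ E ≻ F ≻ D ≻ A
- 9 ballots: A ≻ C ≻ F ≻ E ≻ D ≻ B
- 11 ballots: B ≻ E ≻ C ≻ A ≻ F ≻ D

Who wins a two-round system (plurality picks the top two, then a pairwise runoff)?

C

Round 1 first-place votes: A 9, B 11, C 10, D 9, E 0, F 0. B and C advance.
Runoff: B is ranked above C on 11 ballots, C above B on 28.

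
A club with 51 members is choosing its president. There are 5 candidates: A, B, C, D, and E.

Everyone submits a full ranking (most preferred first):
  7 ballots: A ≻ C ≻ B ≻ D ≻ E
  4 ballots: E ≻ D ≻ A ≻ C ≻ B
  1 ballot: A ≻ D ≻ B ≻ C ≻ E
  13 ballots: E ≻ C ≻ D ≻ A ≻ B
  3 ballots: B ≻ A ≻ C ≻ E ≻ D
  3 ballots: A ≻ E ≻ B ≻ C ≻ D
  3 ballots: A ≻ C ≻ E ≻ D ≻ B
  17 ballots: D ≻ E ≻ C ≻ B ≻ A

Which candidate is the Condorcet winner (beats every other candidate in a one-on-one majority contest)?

E vs A: 34–17
E vs B: 40–11
E vs C: 37–14
E vs D: 26–25
E beats every other candidate.

E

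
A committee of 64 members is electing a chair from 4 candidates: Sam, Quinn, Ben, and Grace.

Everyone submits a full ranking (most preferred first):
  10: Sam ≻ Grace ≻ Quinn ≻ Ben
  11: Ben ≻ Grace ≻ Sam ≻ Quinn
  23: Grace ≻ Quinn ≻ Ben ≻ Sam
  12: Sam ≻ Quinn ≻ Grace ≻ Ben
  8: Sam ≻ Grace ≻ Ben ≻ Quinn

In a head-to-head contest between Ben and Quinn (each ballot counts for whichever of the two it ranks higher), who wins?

Ben is ranked above Quinn on 19 ballots; Quinn above Ben on 45.

Quinn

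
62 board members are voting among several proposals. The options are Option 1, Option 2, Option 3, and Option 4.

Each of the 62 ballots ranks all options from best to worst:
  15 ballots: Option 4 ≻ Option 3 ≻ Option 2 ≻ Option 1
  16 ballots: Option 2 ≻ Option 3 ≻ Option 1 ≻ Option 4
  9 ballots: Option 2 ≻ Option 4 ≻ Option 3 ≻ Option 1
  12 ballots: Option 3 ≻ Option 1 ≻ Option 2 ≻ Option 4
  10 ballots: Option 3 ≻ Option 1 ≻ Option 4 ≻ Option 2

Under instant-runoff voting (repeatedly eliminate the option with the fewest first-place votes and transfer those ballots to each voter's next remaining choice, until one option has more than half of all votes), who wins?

Round 1: Option 1 0, Option 2 25, Option 3 22, Option 4 15. Option 1 eliminated.
Round 2: Option 2 25, Option 3 22, Option 4 15. Option 4 eliminated.
Round 3: Option 2 25, Option 3 37. Option 3 has a majority (≥32).

Option 3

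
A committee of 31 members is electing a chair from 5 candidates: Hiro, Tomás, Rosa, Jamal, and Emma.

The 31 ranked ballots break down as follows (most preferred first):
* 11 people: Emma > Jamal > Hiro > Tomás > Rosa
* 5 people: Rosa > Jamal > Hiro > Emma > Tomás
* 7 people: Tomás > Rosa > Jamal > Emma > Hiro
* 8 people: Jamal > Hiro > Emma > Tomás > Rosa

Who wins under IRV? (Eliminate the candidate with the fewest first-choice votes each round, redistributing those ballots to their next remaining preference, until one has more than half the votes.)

Round 1: Hiro 0, Tomás 7, Rosa 5, Jamal 8, Emma 11. Hiro eliminated.
Round 2: Tomás 7, Rosa 5, Jamal 8, Emma 11. Rosa eliminated.
Round 3: Tomás 7, Jamal 13, Emma 11. Tomás eliminated.
Round 4: Jamal 20, Emma 11. Jamal has a majority (≥16).

Jamal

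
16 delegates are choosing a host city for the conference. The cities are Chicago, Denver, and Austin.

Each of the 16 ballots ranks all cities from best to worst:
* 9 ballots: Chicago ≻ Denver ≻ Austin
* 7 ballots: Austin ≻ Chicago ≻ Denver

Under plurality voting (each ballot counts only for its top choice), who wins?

Chicago

First-place votes: Chicago 9, Denver 0, Austin 7.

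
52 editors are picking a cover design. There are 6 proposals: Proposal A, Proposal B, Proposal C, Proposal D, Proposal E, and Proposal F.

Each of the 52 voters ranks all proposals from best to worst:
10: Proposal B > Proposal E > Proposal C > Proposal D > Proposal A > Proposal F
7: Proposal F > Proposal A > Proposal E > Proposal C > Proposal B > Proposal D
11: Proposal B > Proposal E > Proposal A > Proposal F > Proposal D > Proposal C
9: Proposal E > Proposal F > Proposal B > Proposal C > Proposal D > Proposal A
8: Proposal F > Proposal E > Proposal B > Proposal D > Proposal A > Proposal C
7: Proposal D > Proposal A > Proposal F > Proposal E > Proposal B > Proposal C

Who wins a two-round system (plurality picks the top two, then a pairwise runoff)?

Round 1 first-place votes: Proposal A 0, Proposal B 21, Proposal C 0, Proposal D 7, Proposal E 9, Proposal F 15. Proposal B and Proposal F advance.
Runoff: Proposal B is ranked above Proposal F on 21 ballots, Proposal F above Proposal B on 31.

Proposal F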